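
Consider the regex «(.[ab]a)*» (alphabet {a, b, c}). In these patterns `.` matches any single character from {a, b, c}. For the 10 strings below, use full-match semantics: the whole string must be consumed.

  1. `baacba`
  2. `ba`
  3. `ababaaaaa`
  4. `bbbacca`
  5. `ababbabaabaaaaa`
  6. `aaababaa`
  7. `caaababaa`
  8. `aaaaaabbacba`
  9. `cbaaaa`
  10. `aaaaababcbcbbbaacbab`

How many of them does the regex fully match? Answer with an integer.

1 → match
2 → no match
3 → match
4 → no match
5 → match
6 → no match
7 → match
8 → match
9 → match
10 → no match
Total matched: 6

6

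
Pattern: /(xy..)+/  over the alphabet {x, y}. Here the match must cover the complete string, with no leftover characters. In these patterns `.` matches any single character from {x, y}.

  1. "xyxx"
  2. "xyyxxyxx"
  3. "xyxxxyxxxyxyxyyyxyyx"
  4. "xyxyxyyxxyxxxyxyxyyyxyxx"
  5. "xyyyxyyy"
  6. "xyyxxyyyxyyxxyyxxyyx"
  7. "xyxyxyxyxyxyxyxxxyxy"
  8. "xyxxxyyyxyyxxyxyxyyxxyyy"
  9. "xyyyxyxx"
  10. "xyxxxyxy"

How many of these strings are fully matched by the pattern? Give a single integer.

10

1 → match
2 → match
3 → match
4 → match
5 → match
6 → match
7 → match
8 → match
9 → match
10 → match
Total matched: 10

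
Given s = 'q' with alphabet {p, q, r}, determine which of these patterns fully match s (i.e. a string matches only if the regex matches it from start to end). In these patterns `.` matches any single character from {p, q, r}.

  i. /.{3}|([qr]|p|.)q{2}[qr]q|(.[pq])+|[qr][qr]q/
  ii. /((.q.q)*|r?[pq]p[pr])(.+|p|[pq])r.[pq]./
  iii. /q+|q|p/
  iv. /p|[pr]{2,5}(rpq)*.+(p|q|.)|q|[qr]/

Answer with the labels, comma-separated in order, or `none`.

i → no match
ii → no match
iii → match
iv → match

iii, iv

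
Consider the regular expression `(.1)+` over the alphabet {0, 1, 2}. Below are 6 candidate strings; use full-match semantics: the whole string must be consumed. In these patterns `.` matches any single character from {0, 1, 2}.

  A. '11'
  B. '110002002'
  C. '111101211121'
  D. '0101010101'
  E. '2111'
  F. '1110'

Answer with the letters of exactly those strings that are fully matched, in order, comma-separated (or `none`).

A, C, D, E

A. '11' → match
B. '110002002' → no match — must end with '1'
C. '111101211121' → match
D. '0101010101' → match
E. '2111' → match
F. '1110' → no match — must end with '1'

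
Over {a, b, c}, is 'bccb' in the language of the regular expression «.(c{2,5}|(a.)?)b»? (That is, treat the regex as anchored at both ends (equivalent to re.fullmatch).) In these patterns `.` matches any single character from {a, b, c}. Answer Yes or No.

Yes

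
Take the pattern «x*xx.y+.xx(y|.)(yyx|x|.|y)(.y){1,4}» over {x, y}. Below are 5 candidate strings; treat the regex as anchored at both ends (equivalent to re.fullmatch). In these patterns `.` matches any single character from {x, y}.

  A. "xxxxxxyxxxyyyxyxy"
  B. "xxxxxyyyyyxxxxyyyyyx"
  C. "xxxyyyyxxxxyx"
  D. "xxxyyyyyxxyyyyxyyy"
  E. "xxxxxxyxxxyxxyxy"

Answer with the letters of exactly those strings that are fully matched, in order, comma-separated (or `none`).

D, E

A → no match
B → no match — must end with "y"
C → no match — must end with "y"
D → match
E → match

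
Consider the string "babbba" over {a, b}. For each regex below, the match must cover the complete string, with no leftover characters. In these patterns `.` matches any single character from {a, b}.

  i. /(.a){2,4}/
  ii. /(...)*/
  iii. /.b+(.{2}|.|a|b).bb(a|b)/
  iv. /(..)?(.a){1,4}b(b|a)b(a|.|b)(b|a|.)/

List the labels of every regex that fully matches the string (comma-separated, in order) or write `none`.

ii

i → no match
ii → match
iii → no match
iv → no match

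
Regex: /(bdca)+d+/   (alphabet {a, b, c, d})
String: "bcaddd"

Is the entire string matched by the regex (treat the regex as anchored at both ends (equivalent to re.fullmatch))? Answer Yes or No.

Every match must start with "bdca", but "bcaddd" does not.

No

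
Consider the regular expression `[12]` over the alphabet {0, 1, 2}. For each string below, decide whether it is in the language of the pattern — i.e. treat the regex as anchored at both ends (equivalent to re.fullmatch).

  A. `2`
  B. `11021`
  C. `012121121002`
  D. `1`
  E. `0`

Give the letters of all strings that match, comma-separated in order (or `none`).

A → match
B → no match
C → no match
D → match
E → no match

A, D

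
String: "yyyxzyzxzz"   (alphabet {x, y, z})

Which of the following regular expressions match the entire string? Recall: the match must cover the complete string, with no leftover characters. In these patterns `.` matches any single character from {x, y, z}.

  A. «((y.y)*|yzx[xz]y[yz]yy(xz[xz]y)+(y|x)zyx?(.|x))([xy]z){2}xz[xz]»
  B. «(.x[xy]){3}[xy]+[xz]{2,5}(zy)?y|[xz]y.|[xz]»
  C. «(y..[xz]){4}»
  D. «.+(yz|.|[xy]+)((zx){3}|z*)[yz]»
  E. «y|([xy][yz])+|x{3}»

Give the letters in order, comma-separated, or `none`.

A, D

A → match
B → no match
C → no match
D → match
E → no match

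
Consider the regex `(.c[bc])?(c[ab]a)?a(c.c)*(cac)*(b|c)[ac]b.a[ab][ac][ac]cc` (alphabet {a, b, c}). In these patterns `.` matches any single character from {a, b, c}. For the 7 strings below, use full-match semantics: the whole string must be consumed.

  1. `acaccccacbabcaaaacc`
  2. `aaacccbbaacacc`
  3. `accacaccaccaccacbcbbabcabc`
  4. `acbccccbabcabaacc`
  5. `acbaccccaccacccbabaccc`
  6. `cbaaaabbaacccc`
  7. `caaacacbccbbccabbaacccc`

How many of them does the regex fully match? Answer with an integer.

1

1 → no match
2 → no match
3 → no match — must end with `cc`
4 → match
5 → no match
6 → no match
7 → no match
Total matched: 1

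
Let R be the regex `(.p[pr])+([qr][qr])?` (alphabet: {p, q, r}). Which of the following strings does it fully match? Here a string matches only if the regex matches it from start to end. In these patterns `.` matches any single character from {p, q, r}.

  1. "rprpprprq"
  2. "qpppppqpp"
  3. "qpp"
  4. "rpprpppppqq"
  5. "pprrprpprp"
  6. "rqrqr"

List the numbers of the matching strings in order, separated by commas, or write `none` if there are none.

1 → no match
2 → match
3 → match
4 → match
5 → no match
6 → no match

2, 3, 4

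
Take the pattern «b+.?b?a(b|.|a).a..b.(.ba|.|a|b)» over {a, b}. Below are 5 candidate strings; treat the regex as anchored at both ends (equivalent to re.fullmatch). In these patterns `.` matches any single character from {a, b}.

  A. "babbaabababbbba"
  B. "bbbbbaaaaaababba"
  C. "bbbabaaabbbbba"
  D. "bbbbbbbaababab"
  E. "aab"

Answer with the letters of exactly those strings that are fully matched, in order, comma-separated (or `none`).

B, C

A → no match
B → match
C → match
D → no match
E → no match — must start with "b"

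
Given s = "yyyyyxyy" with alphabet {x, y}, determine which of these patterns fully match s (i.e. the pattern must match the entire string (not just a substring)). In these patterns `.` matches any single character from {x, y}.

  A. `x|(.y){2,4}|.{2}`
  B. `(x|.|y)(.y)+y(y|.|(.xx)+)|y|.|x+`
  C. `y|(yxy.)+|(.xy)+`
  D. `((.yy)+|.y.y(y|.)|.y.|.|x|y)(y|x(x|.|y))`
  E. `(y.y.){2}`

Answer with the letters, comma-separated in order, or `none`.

E

A → no match
B → no match
C → no match
D → no match
E → match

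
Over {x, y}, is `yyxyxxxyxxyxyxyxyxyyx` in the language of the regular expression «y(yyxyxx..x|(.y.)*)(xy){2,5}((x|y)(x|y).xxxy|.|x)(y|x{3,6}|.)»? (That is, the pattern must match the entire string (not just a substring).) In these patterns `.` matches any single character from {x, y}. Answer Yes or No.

No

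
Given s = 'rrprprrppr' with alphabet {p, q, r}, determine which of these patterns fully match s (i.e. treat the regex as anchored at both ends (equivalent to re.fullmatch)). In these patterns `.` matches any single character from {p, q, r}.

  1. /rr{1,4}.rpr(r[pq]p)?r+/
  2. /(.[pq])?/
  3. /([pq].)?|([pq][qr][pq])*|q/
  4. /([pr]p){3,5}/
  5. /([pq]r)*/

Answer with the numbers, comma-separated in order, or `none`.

1 → match
2 → no match
3 → no match
4 → no match — must end with 'p'
5 → no match

1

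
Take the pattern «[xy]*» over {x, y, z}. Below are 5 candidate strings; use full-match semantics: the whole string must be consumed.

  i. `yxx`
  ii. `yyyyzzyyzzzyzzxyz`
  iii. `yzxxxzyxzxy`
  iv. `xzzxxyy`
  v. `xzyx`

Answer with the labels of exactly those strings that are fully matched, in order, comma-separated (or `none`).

i

i. `yxx` → match
ii → no match
iii. `yzxxxzyxzxy` → no match
iv. `xzzxxyy` → no match
v. `xzyx` → no match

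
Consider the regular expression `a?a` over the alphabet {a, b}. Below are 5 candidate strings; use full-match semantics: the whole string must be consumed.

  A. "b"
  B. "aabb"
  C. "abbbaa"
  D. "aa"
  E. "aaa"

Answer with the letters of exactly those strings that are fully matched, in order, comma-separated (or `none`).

D

A → no match — must end with "a"
B → no match — must end with "a"
C → no match
D → match
E → no match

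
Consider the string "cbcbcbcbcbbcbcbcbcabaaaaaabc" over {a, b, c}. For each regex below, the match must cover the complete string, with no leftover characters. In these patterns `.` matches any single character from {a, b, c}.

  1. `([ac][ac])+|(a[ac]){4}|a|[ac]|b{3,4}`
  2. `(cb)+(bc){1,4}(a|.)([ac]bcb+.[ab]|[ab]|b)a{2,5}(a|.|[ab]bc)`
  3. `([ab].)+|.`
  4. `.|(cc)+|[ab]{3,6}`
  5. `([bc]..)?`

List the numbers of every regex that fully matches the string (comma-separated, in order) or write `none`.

2

1 → no match
2 → match
3 → no match
4 → no match
5 → no match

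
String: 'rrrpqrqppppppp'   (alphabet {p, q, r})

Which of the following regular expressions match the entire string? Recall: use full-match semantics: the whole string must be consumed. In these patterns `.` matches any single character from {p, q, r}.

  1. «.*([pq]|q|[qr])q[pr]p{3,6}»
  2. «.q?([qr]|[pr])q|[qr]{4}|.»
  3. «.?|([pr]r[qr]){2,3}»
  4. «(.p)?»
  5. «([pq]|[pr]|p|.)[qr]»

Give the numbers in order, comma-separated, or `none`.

1

1 → match
2 → no match
3 → no match
4 → no match
5 → no match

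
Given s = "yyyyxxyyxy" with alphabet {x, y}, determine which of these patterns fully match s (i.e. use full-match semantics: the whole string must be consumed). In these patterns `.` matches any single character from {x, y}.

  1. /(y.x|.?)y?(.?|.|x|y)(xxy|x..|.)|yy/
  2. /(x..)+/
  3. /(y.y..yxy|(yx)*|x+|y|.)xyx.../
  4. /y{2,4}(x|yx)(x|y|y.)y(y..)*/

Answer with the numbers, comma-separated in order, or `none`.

4

1 → no match
2 → no match — must start with "x"
3 → no match
4 → match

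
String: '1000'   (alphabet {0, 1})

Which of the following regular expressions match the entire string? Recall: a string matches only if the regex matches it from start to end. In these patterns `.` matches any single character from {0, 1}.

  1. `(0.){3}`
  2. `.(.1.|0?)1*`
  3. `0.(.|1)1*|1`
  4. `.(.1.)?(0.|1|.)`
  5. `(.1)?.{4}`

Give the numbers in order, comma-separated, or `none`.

5

1 → no match — must start with '0'
2 → no match
3 → no match
4 → no match
5 → match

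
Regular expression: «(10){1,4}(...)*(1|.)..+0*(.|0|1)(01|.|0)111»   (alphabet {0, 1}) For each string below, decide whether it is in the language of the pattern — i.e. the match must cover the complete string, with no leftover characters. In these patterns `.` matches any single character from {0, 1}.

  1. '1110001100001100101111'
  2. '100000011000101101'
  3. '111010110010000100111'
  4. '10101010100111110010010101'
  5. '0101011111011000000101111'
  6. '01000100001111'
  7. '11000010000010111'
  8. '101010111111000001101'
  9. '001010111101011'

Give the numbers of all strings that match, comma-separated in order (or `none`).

none

1 → no match — must start with '10'
2 → no match — must end with '111'
3 → no match — must start with '10'
4 → no match — must end with '111'
5 → no match — must start with '10'
6 → no match — must start with '10'
7 → no match — must start with '10'
8 → no match — must end with '111'
9 → no match — must start with '10'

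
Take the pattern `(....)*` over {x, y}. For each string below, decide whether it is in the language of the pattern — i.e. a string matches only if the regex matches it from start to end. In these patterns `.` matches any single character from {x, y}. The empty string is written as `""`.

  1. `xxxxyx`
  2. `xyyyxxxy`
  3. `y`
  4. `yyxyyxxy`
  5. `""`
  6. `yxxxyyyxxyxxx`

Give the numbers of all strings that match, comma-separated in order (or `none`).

2, 4, 5

1. `xxxxyx` → no match
2. `xyyyxxxy` → match
3. `y` → no match
4. `yyxyyxxy` → match
5. `""` → match
6 → no match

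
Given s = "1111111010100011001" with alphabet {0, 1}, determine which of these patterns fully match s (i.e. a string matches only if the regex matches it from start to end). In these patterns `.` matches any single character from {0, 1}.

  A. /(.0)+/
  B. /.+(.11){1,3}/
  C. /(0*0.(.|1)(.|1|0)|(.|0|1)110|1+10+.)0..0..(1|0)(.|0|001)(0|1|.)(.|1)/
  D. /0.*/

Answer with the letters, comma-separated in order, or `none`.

A → no match — must end with "0"
B → no match — must end with "11"
C → match
D → no match — must start with "0"

C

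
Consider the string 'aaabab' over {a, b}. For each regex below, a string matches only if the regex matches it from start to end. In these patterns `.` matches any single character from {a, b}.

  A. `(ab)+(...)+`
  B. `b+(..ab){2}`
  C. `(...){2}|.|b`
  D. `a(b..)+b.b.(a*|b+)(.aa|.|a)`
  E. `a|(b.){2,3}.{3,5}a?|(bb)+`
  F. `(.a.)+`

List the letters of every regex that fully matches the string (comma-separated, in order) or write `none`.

C, F

A → no match — must start with 'ab'
B → no match — must start with 'b'
C → match
D → no match — must start with 'ab'
E → no match
F → match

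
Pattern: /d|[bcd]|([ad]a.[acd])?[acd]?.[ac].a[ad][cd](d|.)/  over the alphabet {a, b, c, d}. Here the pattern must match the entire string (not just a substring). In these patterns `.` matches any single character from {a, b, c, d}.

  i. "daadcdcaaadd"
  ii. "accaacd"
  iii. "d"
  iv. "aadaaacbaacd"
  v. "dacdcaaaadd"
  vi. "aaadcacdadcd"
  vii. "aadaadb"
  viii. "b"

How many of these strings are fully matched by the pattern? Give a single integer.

8

i. "daadcdcaaadd" → match
ii. "accaacd" → match
iii. "d" → match
iv. "aadaaacbaacd" → match
v. "dacdcaaaadd" → match
vi. "aaadcacdadcd" → match
vii. "aadaadb" → match
viii. "b" → match
Total matched: 8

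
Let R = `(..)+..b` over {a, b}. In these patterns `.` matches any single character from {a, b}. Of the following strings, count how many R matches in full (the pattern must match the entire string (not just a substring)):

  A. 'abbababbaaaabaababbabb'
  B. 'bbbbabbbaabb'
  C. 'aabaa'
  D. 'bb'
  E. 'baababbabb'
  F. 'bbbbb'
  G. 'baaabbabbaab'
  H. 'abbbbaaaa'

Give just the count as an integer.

1

A → no match
B → no match
C → no match — must end with 'b'
D → no match
E → no match
F → match
G → no match
H → no match — must end with 'b'
Total matched: 1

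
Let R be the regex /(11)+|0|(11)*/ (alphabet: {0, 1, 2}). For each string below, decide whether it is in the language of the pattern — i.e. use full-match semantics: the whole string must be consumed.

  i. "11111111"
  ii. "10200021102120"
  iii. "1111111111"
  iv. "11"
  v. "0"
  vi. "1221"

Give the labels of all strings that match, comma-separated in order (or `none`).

i, iii, iv, v

i → match
ii → no match
iii → match
iv → match
v → match
vi → no match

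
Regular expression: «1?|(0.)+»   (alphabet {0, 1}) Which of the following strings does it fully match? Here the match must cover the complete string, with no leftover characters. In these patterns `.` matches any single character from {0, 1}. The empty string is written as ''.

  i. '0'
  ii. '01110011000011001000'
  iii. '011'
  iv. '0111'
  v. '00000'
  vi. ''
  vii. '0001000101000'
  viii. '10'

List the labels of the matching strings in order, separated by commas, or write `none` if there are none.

i → no match
ii → no match
iii → no match
iv → no match
v → no match
vi → match
vii → no match
viii → no match

vi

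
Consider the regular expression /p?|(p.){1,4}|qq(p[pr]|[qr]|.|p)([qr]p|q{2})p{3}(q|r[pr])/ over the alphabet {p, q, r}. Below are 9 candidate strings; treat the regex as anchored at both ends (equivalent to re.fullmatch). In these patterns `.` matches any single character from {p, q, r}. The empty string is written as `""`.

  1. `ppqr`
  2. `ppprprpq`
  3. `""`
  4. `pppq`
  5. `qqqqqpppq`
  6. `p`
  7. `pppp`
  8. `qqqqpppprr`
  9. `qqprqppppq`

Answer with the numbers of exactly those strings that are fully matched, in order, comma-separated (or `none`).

2, 3, 4, 5, 6, 7, 8, 9

1 → no match
2 → match
3 → match
4 → match
5 → match
6 → match
7 → match
8 → match
9 → match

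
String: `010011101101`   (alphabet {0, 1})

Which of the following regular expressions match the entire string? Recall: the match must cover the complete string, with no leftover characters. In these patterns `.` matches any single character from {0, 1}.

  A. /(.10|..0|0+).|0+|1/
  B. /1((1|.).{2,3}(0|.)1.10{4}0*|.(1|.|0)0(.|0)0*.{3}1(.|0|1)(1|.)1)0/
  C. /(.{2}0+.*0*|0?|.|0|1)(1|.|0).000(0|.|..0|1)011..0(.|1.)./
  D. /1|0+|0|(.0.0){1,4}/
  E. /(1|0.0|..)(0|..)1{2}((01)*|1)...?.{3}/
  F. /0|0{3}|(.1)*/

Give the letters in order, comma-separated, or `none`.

E

A → no match
B → no match — must start with `1`
C → no match
D → no match
E → match
F → no match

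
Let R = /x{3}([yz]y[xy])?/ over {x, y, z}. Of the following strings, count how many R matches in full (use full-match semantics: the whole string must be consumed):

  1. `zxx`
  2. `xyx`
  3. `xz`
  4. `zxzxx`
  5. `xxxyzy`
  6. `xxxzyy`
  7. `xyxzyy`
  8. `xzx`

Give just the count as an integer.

1

1 → no match — must start with `x`
2 → no match
3 → no match
4 → no match — must start with `x`
5 → no match
6 → match
7 → no match
8 → no match
Total matched: 1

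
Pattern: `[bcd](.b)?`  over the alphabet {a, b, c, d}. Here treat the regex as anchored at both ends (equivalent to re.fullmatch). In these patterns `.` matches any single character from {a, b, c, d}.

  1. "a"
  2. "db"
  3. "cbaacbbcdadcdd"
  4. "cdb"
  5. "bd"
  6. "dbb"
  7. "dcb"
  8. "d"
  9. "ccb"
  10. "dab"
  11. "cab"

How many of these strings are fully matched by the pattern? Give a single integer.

7

1 → no match
2 → no match
3 → no match
4 → match
5 → no match
6 → match
7 → match
8 → match
9 → match
10 → match
11 → match
Total matched: 7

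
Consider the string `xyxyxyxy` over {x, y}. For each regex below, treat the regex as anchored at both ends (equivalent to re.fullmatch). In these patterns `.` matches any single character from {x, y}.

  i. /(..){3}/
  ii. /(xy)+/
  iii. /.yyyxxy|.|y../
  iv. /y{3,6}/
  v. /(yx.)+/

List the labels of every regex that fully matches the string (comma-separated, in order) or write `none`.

i → no match
ii → match
iii → no match
iv → no match — must start with `y`
v → no match — must start with `yx`

ii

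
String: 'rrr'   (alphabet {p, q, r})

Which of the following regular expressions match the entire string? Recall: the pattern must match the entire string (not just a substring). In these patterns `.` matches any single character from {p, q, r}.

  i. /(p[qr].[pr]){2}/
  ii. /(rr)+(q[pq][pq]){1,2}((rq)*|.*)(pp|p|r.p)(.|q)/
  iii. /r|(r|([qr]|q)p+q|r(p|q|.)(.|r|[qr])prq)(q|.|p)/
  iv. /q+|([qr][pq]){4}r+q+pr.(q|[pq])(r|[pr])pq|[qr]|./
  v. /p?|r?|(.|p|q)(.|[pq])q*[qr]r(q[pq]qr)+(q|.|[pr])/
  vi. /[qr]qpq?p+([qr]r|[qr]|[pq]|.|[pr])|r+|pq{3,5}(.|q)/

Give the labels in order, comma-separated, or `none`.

i → no match — must start with 'p'
ii → no match
iii → no match
iv → no match
v → no match
vi → match

vi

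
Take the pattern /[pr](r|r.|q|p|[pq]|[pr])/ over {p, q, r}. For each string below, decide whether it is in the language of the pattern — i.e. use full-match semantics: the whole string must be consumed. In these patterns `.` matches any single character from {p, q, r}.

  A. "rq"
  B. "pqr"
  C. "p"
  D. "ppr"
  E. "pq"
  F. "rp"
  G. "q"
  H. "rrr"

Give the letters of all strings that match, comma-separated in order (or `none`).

A → match
B → no match
C → no match
D → no match
E → match
F → match
G → no match
H → match

A, E, F, H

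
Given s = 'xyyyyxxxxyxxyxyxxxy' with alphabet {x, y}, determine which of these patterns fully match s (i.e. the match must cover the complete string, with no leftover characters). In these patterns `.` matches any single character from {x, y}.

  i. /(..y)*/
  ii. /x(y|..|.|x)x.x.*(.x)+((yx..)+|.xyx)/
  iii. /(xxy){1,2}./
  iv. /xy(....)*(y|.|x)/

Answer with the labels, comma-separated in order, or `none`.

i → no match
ii → no match
iii → no match — must start with 'xxy'
iv → match

iv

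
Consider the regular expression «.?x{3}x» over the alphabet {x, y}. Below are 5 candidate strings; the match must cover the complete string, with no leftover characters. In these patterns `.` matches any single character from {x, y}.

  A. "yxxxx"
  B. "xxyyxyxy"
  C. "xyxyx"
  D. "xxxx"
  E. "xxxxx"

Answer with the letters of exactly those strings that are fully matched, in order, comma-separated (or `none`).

A → match
B → no match — must end with "xx"
C → no match — must end with "xx"
D → match
E → match

A, D, E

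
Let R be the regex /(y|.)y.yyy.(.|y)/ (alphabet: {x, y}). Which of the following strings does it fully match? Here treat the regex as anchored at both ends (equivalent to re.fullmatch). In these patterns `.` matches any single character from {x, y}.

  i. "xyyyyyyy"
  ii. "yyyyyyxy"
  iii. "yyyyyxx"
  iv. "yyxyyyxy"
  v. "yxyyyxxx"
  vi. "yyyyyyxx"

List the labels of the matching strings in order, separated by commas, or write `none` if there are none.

i. "xyyyyyyy" → match
ii. "yyyyyyxy" → match
iii. "yyyyyxx" → no match
iv. "yyxyyyxy" → match
v. "yxyyyxxx" → no match
vi. "yyyyyyxx" → match

i, ii, iv, vi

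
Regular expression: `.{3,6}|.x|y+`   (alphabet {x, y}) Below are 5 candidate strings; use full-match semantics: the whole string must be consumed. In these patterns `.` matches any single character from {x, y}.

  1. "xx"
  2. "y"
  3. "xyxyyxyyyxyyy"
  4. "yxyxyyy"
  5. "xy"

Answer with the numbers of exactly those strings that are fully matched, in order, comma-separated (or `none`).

1 → match
2 → match
3 → no match
4 → no match
5 → no match

1, 2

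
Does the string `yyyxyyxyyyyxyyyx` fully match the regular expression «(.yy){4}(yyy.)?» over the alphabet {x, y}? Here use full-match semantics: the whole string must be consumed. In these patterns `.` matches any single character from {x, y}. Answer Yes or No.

No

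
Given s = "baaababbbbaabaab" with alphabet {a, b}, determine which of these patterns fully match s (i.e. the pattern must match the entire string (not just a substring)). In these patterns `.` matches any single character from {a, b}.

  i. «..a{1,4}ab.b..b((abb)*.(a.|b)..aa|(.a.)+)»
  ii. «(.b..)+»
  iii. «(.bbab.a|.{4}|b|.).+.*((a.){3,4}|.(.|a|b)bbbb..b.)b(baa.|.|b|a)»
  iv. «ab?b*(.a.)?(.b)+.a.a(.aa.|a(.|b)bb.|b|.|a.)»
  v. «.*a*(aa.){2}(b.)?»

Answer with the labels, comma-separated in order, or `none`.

i, v

i → match
ii → no match
iii → no match
iv → no match — must start with "a"
v → match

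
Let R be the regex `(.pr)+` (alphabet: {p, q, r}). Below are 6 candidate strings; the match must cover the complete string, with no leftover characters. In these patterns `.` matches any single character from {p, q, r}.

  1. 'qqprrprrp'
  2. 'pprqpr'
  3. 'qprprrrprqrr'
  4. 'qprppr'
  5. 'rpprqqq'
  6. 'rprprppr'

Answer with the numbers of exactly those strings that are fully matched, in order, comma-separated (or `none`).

1 → no match — must end with 'pr'
2 → match
3 → no match — must end with 'pr'
4 → match
5 → no match — must end with 'pr'
6 → no match

2, 4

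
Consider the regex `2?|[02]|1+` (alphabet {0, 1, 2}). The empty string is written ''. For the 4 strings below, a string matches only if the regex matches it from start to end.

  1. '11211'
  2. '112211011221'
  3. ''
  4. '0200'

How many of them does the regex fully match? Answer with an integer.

1

1. '11211' → no match
2. '112211011221' → no match
3. '' → match
4. '0200' → no match
Total matched: 1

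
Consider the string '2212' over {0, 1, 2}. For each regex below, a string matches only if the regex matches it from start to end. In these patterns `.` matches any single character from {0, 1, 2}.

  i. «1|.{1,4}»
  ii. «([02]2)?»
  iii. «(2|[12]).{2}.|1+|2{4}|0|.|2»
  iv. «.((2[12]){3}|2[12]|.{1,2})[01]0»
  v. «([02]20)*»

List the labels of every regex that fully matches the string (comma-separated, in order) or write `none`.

i, iii

i → match
ii → no match
iii → match
iv → no match — must end with '0'
v → no match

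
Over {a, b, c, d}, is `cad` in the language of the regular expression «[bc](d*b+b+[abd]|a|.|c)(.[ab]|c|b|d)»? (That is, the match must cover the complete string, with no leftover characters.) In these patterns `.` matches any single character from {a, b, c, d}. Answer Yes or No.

Yes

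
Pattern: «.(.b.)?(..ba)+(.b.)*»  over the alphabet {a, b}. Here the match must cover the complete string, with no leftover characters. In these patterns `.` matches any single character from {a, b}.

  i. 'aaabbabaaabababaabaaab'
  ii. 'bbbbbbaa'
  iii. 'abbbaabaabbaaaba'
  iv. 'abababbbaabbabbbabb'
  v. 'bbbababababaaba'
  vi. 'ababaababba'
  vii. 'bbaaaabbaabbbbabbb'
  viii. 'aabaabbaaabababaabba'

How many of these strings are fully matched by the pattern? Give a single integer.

5

i → no match
ii → no match
iii → match
iv → match
v → match
vi → match
vii → no match
viii → match
Total matched: 5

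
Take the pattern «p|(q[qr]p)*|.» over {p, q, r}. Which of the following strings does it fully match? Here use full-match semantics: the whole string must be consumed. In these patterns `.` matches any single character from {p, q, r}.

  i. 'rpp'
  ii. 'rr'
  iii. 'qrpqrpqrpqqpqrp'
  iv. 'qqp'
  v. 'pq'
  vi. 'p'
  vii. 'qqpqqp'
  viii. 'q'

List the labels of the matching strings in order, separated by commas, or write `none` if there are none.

i → no match
ii → no match
iii → match
iv → match
v → no match
vi → match
vii → match
viii → match

iii, iv, vi, vii, viii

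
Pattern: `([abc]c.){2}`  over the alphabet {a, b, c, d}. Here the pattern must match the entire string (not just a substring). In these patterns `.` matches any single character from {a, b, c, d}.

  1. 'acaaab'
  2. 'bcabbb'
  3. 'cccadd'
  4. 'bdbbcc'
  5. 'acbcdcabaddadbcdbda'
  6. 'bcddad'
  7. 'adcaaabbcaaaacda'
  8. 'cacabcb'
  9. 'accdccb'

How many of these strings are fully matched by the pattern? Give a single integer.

0

1 → no match
2 → no match
3 → no match
4 → no match
5 → no match
6 → no match
7 → no match
8 → no match
9 → no match
Total matched: 0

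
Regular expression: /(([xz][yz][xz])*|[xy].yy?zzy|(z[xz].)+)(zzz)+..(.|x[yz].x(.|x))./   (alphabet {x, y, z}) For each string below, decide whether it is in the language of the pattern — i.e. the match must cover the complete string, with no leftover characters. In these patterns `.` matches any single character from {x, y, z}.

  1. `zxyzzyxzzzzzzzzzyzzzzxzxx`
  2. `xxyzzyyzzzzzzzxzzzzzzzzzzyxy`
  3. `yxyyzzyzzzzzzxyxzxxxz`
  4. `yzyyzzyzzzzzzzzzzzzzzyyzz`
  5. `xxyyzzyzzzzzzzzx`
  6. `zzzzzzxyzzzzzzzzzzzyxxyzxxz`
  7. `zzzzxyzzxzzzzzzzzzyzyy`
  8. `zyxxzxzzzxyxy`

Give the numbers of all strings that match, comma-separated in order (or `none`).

1 → no match
2 → no match
3 → match
4 → no match
5 → no match
6 → no match
7 → match
8 → match

3, 7, 8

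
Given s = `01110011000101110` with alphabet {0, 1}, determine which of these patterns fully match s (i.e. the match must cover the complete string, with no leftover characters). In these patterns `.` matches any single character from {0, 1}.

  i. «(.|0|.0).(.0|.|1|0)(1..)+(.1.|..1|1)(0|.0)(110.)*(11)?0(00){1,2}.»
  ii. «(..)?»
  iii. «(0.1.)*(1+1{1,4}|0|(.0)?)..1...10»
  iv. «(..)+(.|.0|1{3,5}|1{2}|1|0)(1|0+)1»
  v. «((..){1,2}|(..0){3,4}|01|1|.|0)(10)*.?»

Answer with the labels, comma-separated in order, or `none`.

iii

i → no match
ii → no match
iii → match
iv → no match — must end with `1`
v → no match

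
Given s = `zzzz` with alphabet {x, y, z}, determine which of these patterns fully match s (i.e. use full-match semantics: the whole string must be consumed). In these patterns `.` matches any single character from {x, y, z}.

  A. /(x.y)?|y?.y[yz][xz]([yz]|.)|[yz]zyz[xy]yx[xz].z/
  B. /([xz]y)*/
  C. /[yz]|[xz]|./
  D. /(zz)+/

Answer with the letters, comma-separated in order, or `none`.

D

A → no match
B → no match
C → no match
D → match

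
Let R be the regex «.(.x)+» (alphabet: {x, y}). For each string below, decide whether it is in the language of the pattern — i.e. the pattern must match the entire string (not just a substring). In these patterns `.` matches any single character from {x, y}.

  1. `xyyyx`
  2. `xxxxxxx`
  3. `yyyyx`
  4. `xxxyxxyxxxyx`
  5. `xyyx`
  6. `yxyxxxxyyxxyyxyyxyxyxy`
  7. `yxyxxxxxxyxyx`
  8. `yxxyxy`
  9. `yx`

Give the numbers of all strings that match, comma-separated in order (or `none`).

1 → no match
2 → match
3 → no match
4 → no match
5 → no match
6 → no match — must end with `x`
7 → no match
8 → no match — must end with `x`
9 → no match

2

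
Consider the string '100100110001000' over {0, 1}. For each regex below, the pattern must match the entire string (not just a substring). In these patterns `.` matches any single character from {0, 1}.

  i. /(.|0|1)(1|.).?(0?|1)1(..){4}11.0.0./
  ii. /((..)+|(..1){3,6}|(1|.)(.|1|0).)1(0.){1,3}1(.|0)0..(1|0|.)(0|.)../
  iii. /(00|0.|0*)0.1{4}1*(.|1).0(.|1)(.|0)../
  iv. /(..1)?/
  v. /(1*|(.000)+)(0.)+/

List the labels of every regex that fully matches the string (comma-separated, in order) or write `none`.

ii

i → no match
ii → match
iii → no match
iv → no match
v → no match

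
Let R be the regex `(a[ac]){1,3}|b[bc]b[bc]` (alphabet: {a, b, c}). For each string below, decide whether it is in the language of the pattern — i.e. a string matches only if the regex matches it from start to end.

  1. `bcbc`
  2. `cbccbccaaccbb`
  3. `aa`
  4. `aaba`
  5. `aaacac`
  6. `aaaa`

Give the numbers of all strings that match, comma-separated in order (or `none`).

1 → match
2 → no match
3 → match
4 → no match
5 → match
6 → match

1, 3, 5, 6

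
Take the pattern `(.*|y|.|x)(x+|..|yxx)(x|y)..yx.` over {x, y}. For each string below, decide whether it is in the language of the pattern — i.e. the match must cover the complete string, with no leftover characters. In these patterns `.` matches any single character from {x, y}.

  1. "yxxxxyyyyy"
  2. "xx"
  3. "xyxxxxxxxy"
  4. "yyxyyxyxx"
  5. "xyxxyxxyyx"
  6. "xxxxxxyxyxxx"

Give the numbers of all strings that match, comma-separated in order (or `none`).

4

1. "yxxxxyyyyy" → no match
2. "xx" → no match
3. "xyxxxxxxxy" → no match
4. "yyxyyxyxx" → match
5. "xyxxyxxyyx" → no match
6. "xxxxxxyxyxxx" → no match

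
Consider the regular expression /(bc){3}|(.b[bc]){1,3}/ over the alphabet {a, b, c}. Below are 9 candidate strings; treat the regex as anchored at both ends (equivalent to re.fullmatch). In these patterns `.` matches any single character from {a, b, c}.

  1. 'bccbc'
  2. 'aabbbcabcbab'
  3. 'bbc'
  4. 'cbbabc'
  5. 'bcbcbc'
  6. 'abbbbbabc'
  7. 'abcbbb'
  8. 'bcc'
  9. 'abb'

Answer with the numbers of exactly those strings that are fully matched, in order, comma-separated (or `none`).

1 → no match
2 → no match
3 → match
4 → match
5 → match
6 → match
7 → match
8 → no match
9 → match

3, 4, 5, 6, 7, 9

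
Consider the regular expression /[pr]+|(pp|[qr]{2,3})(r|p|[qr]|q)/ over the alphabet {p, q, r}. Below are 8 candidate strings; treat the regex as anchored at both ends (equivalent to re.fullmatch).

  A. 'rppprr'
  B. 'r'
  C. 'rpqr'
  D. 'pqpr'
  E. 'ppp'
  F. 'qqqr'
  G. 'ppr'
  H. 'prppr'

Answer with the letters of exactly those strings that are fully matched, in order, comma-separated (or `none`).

A → match
B → match
C → no match
D → no match
E → match
F → match
G → match
H → match

A, B, E, F, G, H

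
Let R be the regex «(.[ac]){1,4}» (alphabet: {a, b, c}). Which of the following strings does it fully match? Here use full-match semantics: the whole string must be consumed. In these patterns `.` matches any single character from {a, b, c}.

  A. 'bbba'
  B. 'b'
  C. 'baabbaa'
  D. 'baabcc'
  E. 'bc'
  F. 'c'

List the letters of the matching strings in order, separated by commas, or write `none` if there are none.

E

A → no match
B → no match
C → no match
D → no match
E → match
F → no match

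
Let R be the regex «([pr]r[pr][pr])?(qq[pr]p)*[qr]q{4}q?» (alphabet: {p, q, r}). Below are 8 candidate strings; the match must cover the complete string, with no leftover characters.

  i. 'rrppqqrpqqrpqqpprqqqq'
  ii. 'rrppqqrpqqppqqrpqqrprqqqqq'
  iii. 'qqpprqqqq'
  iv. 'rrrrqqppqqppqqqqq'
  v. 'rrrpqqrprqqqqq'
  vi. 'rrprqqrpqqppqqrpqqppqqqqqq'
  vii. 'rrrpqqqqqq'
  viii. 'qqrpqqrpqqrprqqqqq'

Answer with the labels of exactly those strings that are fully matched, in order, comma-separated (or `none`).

i, ii, iii, iv, v, vi, vii, viii

i → match
ii → match
iii → match
iv → match
v → match
vi → match
vii → match
viii → match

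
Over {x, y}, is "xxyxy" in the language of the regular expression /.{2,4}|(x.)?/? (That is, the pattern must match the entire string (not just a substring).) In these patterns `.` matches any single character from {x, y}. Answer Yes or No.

No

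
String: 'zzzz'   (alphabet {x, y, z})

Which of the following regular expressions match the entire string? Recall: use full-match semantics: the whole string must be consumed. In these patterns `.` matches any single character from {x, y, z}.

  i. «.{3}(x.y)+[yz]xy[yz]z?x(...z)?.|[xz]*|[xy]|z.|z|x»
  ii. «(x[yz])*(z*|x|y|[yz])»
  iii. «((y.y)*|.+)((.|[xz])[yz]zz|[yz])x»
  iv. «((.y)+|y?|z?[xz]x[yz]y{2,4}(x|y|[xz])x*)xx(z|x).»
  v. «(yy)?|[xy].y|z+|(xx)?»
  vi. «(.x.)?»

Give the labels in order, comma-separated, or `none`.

i → match
ii → match
iii → no match — must end with 'x'
iv → no match
v → match
vi → no match

i, ii, v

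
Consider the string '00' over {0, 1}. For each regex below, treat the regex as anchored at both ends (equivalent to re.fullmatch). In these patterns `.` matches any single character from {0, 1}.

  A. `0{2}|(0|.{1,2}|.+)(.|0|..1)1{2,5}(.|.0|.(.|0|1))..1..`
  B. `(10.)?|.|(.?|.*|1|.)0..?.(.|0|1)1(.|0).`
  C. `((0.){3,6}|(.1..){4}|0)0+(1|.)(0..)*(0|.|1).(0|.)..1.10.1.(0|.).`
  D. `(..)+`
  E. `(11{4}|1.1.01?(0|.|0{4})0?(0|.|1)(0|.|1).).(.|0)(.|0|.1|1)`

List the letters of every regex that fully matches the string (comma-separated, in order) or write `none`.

A → match
B → no match
C → no match
D → match
E → no match

A, D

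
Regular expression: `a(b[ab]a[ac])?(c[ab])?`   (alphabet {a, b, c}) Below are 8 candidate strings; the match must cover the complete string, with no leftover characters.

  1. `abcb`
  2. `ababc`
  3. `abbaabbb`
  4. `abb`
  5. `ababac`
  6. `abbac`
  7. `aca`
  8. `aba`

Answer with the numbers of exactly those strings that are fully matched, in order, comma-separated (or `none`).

1. `abcb` → no match
2. `ababc` → no match
3. `abbaabbb` → no match
4. `abb` → no match
5. `ababac` → no match
6. `abbac` → match
7. `aca` → match
8. `aba` → no match

6, 7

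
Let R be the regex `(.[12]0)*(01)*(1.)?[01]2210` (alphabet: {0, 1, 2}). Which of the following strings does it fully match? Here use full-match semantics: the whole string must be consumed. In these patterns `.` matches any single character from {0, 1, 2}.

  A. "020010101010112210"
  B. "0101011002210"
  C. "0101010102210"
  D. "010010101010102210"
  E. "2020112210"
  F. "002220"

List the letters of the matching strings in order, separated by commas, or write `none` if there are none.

A → match
B → match
C → match
D → match
E → no match
F → no match — must end with "2210"

A, B, C, D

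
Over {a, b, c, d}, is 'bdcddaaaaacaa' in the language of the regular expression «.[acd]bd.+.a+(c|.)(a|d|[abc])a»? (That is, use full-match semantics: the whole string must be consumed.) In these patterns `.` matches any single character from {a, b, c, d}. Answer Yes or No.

No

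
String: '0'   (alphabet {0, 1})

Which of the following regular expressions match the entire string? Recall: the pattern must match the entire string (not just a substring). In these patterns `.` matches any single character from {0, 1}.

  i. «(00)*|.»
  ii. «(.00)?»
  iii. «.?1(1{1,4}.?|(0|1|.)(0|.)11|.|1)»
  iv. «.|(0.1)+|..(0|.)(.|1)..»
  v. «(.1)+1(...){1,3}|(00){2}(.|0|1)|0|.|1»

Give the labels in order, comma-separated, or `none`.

i → match
ii → no match
iii → no match
iv → match
v → match

i, iv, v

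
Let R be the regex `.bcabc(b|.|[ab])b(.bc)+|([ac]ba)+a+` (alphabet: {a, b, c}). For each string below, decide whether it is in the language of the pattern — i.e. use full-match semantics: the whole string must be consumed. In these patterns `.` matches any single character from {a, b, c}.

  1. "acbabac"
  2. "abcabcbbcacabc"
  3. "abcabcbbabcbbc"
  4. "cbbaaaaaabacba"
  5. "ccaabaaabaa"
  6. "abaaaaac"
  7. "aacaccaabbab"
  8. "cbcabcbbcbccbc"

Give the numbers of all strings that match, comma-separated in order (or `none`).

1 → no match
2 → no match
3 → match
4 → no match
5 → no match
6 → no match
7 → no match
8 → match

3, 8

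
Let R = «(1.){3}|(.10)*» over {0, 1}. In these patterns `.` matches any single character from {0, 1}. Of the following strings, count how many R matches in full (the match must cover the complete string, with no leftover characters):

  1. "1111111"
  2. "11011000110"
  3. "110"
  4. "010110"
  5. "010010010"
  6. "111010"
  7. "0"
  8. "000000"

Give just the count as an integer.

1. "1111111" → no match
2. "11011000110" → no match
3. "110" → match
4. "010110" → match
5. "010010010" → match
6. "111010" → match
7. "0" → no match
8. "000000" → no match
Total matched: 4

4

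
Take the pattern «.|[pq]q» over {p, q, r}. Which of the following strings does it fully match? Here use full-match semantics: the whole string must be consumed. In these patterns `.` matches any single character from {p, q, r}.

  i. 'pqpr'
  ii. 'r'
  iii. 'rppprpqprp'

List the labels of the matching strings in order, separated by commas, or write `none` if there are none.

i → no match
ii → match
iii → no match

ii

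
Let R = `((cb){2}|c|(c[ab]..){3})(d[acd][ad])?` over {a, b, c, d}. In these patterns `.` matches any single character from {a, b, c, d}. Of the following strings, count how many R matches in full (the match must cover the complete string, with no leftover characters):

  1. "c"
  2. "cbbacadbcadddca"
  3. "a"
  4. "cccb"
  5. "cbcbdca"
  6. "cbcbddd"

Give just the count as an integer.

4

1. "c" → match
2 → match
3. "a" → no match
4. "cccb" → no match
5. "cbcbdca" → match
6. "cbcbddd" → match
Total matched: 4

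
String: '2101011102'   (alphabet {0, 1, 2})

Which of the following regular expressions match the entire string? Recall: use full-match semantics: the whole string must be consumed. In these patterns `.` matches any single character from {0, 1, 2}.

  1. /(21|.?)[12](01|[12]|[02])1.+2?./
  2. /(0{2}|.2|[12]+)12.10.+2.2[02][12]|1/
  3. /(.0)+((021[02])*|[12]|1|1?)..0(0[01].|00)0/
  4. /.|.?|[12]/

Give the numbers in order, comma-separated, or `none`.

1

1 → match
2 → no match
3 → no match — must end with '0'
4 → no match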